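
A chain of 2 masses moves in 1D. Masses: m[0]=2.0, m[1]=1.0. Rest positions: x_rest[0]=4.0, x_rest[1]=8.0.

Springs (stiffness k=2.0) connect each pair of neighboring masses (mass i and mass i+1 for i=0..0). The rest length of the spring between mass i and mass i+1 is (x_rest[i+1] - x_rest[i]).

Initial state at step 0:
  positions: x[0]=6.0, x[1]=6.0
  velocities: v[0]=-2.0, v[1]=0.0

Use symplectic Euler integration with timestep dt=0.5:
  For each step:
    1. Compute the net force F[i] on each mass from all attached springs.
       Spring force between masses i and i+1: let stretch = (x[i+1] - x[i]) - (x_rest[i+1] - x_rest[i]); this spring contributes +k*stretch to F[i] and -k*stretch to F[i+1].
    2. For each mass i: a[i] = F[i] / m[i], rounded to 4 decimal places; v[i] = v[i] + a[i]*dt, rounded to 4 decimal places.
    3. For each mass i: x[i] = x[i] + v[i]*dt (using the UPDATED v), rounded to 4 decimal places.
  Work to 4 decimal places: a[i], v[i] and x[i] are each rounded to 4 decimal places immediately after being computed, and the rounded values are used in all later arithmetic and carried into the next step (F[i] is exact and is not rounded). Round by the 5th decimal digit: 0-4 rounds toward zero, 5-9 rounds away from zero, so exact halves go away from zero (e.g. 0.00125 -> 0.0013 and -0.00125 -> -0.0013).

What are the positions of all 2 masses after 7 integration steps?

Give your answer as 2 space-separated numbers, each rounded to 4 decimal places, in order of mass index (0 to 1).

Step 0: x=[6.0000 6.0000] v=[-2.0000 0.0000]
Step 1: x=[4.0000 8.0000] v=[-4.0000 4.0000]
Step 2: x=[2.0000 10.0000] v=[-4.0000 4.0000]
Step 3: x=[1.0000 10.0000] v=[-2.0000 0.0000]
Step 4: x=[1.2500 7.5000] v=[0.5000 -5.0000]
Step 5: x=[2.0625 3.8750] v=[1.6250 -7.2500]
Step 6: x=[2.3282 1.3438] v=[0.5313 -5.0625]
Step 7: x=[1.3478 1.3048] v=[-1.9609 -0.0781]

Answer: 1.3478 1.3048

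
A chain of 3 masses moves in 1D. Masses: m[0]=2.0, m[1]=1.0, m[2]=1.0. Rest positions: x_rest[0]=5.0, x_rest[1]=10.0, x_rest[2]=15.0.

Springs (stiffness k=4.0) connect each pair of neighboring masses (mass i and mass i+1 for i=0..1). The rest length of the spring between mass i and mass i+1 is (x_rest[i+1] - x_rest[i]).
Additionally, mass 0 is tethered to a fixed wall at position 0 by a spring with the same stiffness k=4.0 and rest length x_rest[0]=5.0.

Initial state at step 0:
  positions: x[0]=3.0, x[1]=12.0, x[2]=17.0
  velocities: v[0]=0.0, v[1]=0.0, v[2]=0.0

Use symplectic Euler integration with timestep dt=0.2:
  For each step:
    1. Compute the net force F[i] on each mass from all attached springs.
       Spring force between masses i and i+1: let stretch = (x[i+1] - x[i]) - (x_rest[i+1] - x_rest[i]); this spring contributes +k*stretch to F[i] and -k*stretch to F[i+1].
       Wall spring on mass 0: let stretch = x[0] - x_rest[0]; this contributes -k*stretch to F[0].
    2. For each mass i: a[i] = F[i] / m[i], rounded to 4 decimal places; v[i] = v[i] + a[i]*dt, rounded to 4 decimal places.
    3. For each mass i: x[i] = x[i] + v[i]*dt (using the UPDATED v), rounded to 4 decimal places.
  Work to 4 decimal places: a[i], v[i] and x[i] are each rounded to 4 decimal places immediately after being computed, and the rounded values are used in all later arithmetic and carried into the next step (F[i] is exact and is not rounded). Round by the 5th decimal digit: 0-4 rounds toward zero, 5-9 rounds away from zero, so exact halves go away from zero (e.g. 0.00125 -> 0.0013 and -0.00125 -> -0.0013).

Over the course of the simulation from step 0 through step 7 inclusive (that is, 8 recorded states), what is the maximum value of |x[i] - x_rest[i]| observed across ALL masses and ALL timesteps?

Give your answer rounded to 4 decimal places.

Step 0: x=[3.0000 12.0000 17.0000] v=[0.0000 0.0000 0.0000]
Step 1: x=[3.4800 11.3600 17.0000] v=[2.4000 -3.2000 0.0000]
Step 2: x=[4.3120 10.3616 16.8976] v=[4.1600 -4.9920 -0.5120]
Step 3: x=[5.2830 9.4410 16.5494] v=[4.8550 -4.6029 -1.7408]
Step 4: x=[6.1640 8.9925 15.8639] v=[4.4050 -2.2426 -3.4275]
Step 5: x=[6.7782 9.1908 14.8790] v=[3.0708 0.9917 -4.9246]
Step 6: x=[7.0431 9.9132 13.7840] v=[1.3246 3.6122 -5.4752]
Step 7: x=[6.9742 10.7958 12.8696] v=[-0.3446 4.4128 -4.5718]
Max displacement = 2.1304

Answer: 2.1304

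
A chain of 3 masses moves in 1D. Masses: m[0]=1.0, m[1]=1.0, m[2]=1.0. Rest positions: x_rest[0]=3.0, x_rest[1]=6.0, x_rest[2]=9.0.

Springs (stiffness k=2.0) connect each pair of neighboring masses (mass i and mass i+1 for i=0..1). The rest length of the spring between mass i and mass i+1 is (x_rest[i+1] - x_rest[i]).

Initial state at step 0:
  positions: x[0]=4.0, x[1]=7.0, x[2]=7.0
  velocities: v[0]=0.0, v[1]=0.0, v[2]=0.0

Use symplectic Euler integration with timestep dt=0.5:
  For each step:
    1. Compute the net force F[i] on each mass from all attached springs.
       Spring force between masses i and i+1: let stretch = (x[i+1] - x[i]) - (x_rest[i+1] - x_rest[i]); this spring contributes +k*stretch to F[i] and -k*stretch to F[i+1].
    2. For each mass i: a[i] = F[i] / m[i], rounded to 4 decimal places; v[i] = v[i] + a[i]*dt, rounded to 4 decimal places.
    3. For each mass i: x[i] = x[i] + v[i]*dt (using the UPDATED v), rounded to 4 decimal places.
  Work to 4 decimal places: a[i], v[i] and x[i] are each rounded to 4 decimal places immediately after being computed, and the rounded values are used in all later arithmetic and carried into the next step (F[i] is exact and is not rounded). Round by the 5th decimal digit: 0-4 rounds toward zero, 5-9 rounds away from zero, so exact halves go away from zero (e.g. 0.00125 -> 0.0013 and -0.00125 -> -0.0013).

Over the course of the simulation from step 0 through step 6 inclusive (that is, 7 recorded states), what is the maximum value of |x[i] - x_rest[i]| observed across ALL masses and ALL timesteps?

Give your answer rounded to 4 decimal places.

Step 0: x=[4.0000 7.0000 7.0000] v=[0.0000 0.0000 0.0000]
Step 1: x=[4.0000 5.5000 8.5000] v=[0.0000 -3.0000 3.0000]
Step 2: x=[3.2500 4.7500 10.0000] v=[-1.5000 -1.5000 3.0000]
Step 3: x=[1.7500 5.8750 10.3750] v=[-3.0000 2.2500 0.7500]
Step 4: x=[0.8125 7.1875 10.0000] v=[-1.8750 2.6250 -0.7500]
Step 5: x=[1.5625 6.7188 9.7188] v=[1.5000 -0.9375 -0.5625]
Step 6: x=[3.3907 5.1719 9.4376] v=[3.6563 -3.0938 -0.5625]
Max displacement = 2.1875

Answer: 2.1875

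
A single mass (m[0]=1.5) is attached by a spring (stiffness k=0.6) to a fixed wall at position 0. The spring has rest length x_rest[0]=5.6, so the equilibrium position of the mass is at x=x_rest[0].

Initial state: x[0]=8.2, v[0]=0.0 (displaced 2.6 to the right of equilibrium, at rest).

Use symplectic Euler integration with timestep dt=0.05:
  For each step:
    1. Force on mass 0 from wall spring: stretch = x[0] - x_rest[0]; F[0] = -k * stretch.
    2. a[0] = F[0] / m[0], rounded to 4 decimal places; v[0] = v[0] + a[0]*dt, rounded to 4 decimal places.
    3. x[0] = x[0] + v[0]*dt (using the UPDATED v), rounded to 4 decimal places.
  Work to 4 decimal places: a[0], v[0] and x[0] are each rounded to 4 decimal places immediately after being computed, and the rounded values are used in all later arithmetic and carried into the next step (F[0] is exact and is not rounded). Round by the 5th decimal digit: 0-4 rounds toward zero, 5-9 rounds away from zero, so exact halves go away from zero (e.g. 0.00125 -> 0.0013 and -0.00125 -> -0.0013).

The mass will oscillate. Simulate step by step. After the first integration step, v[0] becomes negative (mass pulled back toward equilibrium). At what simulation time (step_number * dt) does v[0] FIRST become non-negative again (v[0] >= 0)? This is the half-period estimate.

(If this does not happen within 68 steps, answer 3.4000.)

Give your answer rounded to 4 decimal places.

Answer: 3.4000

Derivation:
Step 0: x=[8.2000] v=[0.0000]
Step 1: x=[8.1974] v=[-0.0520]
Step 2: x=[8.1922] v=[-0.1040]
Step 3: x=[8.1844] v=[-0.1558]
Step 4: x=[8.1740] v=[-0.2075]
Step 5: x=[8.1611] v=[-0.2590]
Step 6: x=[8.1456] v=[-0.3102]
Step 7: x=[8.1275] v=[-0.3611]
Step 8: x=[8.1069] v=[-0.4117]
Step 9: x=[8.0838] v=[-0.4618]
Step 10: x=[8.0582] v=[-0.5115]
Step 11: x=[8.0302] v=[-0.5607]
Step 12: x=[7.9997] v=[-0.6093]
Step 13: x=[7.9668] v=[-0.6573]
Step 14: x=[7.9316] v=[-0.7046]
Step 15: x=[7.8940] v=[-0.7512]
Step 16: x=[7.8541] v=[-0.7971]
Step 17: x=[7.8120] v=[-0.8422]
Step 18: x=[7.7677] v=[-0.8864]
Step 19: x=[7.7212] v=[-0.9298]
Step 20: x=[7.6726] v=[-0.9722]
Step 21: x=[7.6219] v=[-1.0137]
Step 22: x=[7.5692] v=[-1.0541]
Step 23: x=[7.5145] v=[-1.0935]
Step 24: x=[7.4579] v=[-1.1318]
Step 25: x=[7.3995] v=[-1.1690]
Step 26: x=[7.3393] v=[-1.2050]
Step 27: x=[7.2773] v=[-1.2398]
Step 28: x=[7.2136] v=[-1.2733]
Step 29: x=[7.1483] v=[-1.3056]
Step 30: x=[7.0815] v=[-1.3366]
Step 31: x=[7.0132] v=[-1.3662]
Step 32: x=[6.9435] v=[-1.3945]
Step 33: x=[6.8724] v=[-1.4214]
Step 34: x=[6.8001] v=[-1.4469]
Step 35: x=[6.7266] v=[-1.4709]
Step 36: x=[6.6519] v=[-1.4934]
Step 37: x=[6.5762] v=[-1.5144]
Step 38: x=[6.4995] v=[-1.5339]
Step 39: x=[6.4219] v=[-1.5519]
Step 40: x=[6.3435] v=[-1.5683]
Step 41: x=[6.2643] v=[-1.5832]
Step 42: x=[6.1845] v=[-1.5965]
Step 43: x=[6.1041] v=[-1.6082]
Step 44: x=[6.0232] v=[-1.6183]
Step 45: x=[5.9419] v=[-1.6268]
Step 46: x=[5.8602] v=[-1.6336]
Step 47: x=[5.7783] v=[-1.6388]
Step 48: x=[5.6962] v=[-1.6424]
Step 49: x=[5.6140] v=[-1.6443]
Step 50: x=[5.5318] v=[-1.6446]
Step 51: x=[5.4496] v=[-1.6432]
Step 52: x=[5.3676] v=[-1.6402]
Step 53: x=[5.2858] v=[-1.6356]
Step 54: x=[5.2043] v=[-1.6293]
Step 55: x=[5.1232] v=[-1.6214]
Step 56: x=[5.0426] v=[-1.6119]
Step 57: x=[4.9626] v=[-1.6008]
Step 58: x=[4.8832] v=[-1.5881]
Step 59: x=[4.8045] v=[-1.5738]
Step 60: x=[4.7266] v=[-1.5579]
Step 61: x=[4.6496] v=[-1.5404]
Step 62: x=[4.5735] v=[-1.5214]
Step 63: x=[4.4985] v=[-1.5009]
Step 64: x=[4.4246] v=[-1.4789]
Step 65: x=[4.3518] v=[-1.4554]
Step 66: x=[4.2803] v=[-1.4304]
Step 67: x=[4.2101] v=[-1.4040]
Step 68: x=[4.1413] v=[-1.3762]
v[0] did not become non-negative within 68 steps; using fallback time=3.4000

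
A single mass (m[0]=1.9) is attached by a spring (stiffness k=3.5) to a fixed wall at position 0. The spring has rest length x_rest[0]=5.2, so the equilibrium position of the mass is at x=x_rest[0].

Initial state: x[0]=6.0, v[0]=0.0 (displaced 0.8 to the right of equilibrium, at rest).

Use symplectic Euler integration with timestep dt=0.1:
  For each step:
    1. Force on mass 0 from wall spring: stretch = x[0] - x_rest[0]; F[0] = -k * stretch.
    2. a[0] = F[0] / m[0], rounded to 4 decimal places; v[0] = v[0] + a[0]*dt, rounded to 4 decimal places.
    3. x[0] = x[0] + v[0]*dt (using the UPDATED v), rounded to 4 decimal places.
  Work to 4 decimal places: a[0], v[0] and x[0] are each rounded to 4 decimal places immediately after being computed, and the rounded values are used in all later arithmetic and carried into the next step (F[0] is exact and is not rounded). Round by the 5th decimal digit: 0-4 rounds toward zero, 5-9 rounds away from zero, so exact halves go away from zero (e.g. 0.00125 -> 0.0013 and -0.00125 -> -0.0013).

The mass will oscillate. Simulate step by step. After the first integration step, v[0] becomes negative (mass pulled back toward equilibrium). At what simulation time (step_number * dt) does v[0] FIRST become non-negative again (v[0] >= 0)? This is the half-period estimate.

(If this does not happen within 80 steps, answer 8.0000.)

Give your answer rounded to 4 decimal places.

Step 0: x=[6.0000] v=[0.0000]
Step 1: x=[5.9853] v=[-0.1474]
Step 2: x=[5.9561] v=[-0.2921]
Step 3: x=[5.9130] v=[-0.4314]
Step 4: x=[5.8567] v=[-0.5627]
Step 5: x=[5.7883] v=[-0.6837]
Step 6: x=[5.7091] v=[-0.7921]
Step 7: x=[5.6205] v=[-0.8859]
Step 8: x=[5.5242] v=[-0.9634]
Step 9: x=[5.4219] v=[-1.0231]
Step 10: x=[5.3155] v=[-1.0640]
Step 11: x=[5.2070] v=[-1.0853]
Step 12: x=[5.0983] v=[-1.0866]
Step 13: x=[4.9915] v=[-1.0679]
Step 14: x=[4.8886] v=[-1.0295]
Step 15: x=[4.7914] v=[-0.9721]
Step 16: x=[4.7017] v=[-0.8968]
Step 17: x=[4.6212] v=[-0.8050]
Step 18: x=[4.5514] v=[-0.6984]
Step 19: x=[4.4935] v=[-0.5789]
Step 20: x=[4.4486] v=[-0.4488]
Step 21: x=[4.4176] v=[-0.3104]
Step 22: x=[4.4010] v=[-0.1663]
Step 23: x=[4.3991] v=[-0.0191]
Step 24: x=[4.4119] v=[0.1284]
First v>=0 after going negative at step 24, time=2.4000

Answer: 2.4000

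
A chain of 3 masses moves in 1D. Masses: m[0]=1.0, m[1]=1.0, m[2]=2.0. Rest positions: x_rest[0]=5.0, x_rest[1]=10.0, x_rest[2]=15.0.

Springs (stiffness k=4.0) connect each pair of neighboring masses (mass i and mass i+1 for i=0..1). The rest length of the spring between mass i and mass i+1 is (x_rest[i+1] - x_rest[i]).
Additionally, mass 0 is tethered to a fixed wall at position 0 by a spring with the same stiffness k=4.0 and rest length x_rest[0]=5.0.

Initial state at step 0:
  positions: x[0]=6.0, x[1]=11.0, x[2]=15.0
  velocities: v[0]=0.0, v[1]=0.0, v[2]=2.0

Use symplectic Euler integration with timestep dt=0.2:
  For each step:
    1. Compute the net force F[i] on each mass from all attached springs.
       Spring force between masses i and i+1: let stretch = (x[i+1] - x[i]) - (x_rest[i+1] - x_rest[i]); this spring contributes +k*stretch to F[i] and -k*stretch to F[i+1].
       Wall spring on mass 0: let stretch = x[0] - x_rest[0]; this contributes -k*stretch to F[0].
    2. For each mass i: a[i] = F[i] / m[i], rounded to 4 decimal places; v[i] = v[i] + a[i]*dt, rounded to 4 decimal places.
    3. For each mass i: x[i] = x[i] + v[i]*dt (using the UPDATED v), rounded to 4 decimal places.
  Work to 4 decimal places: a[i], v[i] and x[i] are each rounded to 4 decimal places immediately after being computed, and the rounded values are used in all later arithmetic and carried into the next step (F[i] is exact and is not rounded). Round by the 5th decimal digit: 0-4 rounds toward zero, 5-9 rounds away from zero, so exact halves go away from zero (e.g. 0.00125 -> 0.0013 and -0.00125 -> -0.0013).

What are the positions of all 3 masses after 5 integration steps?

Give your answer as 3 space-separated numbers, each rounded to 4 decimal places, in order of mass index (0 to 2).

Answer: 4.5895 10.4888 17.1471

Derivation:
Step 0: x=[6.0000 11.0000 15.0000] v=[0.0000 0.0000 2.0000]
Step 1: x=[5.8400 10.8400 15.4800] v=[-0.8000 -0.8000 2.4000]
Step 2: x=[5.5456 10.6224 15.9888] v=[-1.4720 -1.0880 2.5440]
Step 3: x=[5.1762 10.4511 16.4683] v=[-1.8470 -0.8563 2.3974]
Step 4: x=[4.8226 10.3986 16.8664] v=[-1.7680 -0.2625 1.9905]
Step 5: x=[4.5895 10.4888 17.1471] v=[-1.1653 0.4509 1.4034]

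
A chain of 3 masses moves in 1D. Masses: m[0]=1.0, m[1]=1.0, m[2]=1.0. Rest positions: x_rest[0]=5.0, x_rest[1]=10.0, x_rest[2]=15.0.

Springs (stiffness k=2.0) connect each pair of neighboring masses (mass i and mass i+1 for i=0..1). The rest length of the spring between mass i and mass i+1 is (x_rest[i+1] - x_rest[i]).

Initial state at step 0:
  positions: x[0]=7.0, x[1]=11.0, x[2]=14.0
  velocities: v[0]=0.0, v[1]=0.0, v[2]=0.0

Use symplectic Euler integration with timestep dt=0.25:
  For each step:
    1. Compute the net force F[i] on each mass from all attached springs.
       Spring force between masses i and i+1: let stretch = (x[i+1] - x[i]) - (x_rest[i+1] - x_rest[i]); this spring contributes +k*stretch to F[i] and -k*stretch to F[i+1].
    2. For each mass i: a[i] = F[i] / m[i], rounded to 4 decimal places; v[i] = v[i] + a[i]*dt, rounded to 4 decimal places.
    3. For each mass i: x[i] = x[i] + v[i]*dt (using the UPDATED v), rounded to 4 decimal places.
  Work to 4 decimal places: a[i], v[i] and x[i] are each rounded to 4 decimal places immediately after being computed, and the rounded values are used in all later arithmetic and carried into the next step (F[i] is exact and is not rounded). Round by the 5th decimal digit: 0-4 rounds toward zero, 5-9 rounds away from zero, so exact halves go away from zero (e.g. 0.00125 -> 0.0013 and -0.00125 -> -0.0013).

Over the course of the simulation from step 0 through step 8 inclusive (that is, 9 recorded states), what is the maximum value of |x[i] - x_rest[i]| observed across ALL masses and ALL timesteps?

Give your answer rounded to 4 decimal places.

Step 0: x=[7.0000 11.0000 14.0000] v=[0.0000 0.0000 0.0000]
Step 1: x=[6.8750 10.8750 14.2500] v=[-0.5000 -0.5000 1.0000]
Step 2: x=[6.6250 10.6719 14.7031] v=[-1.0000 -0.8125 1.8125]
Step 3: x=[6.2559 10.4668 15.2773] v=[-1.4766 -0.8204 2.2969]
Step 4: x=[5.7881 10.3367 15.8752] v=[-1.8712 -0.5206 2.3917]
Step 5: x=[5.2639 10.3303 16.4058] v=[-2.0969 -0.0257 2.1225]
Step 6: x=[4.7480 10.4500 16.8020] v=[-2.0637 0.4789 1.5848]
Step 7: x=[4.3198 10.6510 17.0292] v=[-1.7127 0.8039 0.9088]
Step 8: x=[4.0580 10.8579 17.0841] v=[-1.0471 0.8274 0.2197]
Max displacement = 2.0841

Answer: 2.0841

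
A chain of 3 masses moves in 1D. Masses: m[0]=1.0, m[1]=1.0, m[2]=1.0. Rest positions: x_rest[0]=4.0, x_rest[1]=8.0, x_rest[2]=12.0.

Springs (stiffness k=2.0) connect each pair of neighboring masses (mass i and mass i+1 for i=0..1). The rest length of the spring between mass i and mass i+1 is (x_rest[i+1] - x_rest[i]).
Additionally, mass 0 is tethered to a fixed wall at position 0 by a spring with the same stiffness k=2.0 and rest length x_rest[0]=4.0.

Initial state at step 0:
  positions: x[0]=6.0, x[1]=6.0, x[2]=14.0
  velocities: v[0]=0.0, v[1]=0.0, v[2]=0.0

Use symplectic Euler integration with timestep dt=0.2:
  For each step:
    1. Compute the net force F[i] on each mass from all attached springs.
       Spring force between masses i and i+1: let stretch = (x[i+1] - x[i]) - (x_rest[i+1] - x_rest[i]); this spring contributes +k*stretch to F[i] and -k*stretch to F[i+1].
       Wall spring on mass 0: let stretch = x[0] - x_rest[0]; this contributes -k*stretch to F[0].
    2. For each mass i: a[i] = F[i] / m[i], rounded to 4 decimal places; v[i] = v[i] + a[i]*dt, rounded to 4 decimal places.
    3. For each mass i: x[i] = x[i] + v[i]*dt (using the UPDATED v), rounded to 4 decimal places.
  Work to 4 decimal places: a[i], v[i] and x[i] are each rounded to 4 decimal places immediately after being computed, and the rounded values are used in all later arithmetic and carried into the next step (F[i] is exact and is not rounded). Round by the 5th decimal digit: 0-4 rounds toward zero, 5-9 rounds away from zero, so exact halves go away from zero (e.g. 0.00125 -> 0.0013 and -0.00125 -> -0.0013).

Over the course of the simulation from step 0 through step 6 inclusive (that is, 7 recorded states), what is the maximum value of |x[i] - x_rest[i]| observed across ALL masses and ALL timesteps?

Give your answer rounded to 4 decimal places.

Answer: 2.9343

Derivation:
Step 0: x=[6.0000 6.0000 14.0000] v=[0.0000 0.0000 0.0000]
Step 1: x=[5.5200 6.6400 13.6800] v=[-2.4000 3.2000 -1.6000]
Step 2: x=[4.6880 7.7536 13.1168] v=[-4.1600 5.5680 -2.8160]
Step 3: x=[3.7262 9.0510 12.4445] v=[-4.8090 6.4870 -3.3613]
Step 4: x=[2.8923 10.1939 11.8208] v=[-4.1696 5.7145 -3.1187]
Step 5: x=[2.4111 10.8828 11.3869] v=[-2.4059 3.4446 -2.1695]
Step 6: x=[2.4148 10.9343 11.2327] v=[0.0183 0.2576 -0.7711]
Max displacement = 2.9343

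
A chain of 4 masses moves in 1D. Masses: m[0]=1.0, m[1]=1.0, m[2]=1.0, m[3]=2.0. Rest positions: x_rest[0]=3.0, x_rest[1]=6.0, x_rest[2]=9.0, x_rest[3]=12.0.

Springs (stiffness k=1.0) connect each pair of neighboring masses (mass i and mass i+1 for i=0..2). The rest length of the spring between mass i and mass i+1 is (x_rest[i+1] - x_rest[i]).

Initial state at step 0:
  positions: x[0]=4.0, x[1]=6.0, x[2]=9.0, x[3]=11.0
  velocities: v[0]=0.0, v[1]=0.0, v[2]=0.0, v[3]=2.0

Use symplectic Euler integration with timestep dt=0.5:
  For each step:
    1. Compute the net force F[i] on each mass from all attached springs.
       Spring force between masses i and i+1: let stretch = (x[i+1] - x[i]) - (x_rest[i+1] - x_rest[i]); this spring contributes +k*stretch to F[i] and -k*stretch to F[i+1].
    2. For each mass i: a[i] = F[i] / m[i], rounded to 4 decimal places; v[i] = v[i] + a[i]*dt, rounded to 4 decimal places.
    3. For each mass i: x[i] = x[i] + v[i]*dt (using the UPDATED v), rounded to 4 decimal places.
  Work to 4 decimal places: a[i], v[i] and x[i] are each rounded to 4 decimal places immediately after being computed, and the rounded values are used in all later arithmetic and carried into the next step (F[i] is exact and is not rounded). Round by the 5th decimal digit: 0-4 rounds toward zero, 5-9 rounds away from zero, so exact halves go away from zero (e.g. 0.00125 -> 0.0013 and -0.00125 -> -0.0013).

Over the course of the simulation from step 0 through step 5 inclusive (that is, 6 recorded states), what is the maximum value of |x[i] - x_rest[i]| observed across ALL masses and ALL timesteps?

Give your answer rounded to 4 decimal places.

Step 0: x=[4.0000 6.0000 9.0000 11.0000] v=[0.0000 0.0000 0.0000 2.0000]
Step 1: x=[3.7500 6.2500 8.7500 12.1250] v=[-0.5000 0.5000 -0.5000 2.2500]
Step 2: x=[3.3750 6.5000 8.7188 13.2032] v=[-0.7500 0.5000 -0.0625 2.1563]
Step 3: x=[3.0313 6.5235 9.2540 14.0958] v=[-0.6875 0.0469 1.0703 1.7852]
Step 4: x=[2.8106 6.3565 10.3170 14.7582] v=[-0.4414 -0.3340 2.1260 1.3248]
Step 5: x=[2.7264 6.2932 11.5002 15.2405] v=[-0.1685 -0.1267 2.3664 0.9645]
Max displacement = 3.2405

Answer: 3.2405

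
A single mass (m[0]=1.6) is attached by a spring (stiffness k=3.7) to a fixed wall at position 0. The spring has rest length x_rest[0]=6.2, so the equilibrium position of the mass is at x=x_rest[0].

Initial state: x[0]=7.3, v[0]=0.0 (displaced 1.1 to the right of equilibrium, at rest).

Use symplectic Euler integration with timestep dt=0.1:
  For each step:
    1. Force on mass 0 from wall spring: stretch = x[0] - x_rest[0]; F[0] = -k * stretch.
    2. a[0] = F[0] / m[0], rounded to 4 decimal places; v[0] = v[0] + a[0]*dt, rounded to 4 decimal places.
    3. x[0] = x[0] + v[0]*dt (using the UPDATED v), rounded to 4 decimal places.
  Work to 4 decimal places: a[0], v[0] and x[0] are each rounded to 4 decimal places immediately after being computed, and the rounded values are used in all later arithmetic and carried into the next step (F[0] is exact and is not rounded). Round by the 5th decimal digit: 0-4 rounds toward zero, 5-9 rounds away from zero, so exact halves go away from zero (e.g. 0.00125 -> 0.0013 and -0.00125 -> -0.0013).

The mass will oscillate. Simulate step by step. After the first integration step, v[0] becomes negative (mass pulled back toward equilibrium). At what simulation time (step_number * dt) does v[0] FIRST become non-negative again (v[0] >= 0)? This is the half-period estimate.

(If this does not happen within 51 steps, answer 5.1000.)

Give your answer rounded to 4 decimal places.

Step 0: x=[7.3000] v=[0.0000]
Step 1: x=[7.2746] v=[-0.2544]
Step 2: x=[7.2243] v=[-0.5029]
Step 3: x=[7.1503] v=[-0.7398]
Step 4: x=[7.0543] v=[-0.9596]
Step 5: x=[6.9386] v=[-1.1572]
Step 6: x=[6.8058] v=[-1.3280]
Step 7: x=[6.6590] v=[-1.4681]
Step 8: x=[6.5016] v=[-1.5742]
Step 9: x=[6.3372] v=[-1.6440]
Step 10: x=[6.1696] v=[-1.6757]
Step 11: x=[6.0027] v=[-1.6687]
Step 12: x=[5.8404] v=[-1.6231]
Step 13: x=[5.6864] v=[-1.5399]
Step 14: x=[5.5443] v=[-1.4211]
Step 15: x=[5.4174] v=[-1.2695]
Step 16: x=[5.3086] v=[-1.0885]
Step 17: x=[5.2204] v=[-0.8824]
Step 18: x=[5.1548] v=[-0.6559]
Step 19: x=[5.1134] v=[-0.4142]
Step 20: x=[5.0971] v=[-0.1629]
Step 21: x=[5.1063] v=[0.0922]
First v>=0 after going negative at step 21, time=2.1000

Answer: 2.1000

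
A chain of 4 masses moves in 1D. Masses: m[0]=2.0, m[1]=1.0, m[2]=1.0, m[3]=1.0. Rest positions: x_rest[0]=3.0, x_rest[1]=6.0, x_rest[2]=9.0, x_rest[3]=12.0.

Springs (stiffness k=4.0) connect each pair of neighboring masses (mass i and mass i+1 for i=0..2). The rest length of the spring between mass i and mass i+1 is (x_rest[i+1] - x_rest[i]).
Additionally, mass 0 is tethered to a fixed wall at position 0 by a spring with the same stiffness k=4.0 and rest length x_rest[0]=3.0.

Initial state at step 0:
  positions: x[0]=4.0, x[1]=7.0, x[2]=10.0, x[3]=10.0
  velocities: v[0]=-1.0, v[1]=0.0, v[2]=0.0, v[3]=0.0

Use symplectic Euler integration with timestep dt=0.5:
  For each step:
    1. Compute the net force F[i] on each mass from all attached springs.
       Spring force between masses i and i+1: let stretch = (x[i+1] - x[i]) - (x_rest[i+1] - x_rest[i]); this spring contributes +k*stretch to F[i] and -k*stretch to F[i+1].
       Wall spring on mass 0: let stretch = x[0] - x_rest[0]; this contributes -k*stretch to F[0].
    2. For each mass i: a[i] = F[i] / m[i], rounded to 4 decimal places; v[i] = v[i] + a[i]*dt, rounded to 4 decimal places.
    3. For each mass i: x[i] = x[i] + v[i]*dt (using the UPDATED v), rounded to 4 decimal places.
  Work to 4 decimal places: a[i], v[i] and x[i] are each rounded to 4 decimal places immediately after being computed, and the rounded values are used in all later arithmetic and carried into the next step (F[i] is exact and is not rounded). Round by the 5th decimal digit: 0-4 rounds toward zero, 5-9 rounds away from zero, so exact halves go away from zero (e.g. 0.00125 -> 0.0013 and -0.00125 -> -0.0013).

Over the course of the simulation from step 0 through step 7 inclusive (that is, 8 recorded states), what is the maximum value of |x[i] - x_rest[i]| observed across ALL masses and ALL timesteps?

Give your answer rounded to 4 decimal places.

Step 0: x=[4.0000 7.0000 10.0000 10.0000] v=[-1.0000 0.0000 0.0000 0.0000]
Step 1: x=[3.0000 7.0000 7.0000 13.0000] v=[-2.0000 0.0000 -6.0000 6.0000]
Step 2: x=[2.5000 3.0000 10.0000 13.0000] v=[-1.0000 -8.0000 6.0000 0.0000]
Step 3: x=[1.0000 5.5000 9.0000 13.0000] v=[-3.0000 5.0000 -2.0000 0.0000]
Step 4: x=[1.2500 7.0000 8.5000 12.0000] v=[0.5000 3.0000 -1.0000 -2.0000]
Step 5: x=[3.7500 4.2500 10.0000 10.5000] v=[5.0000 -5.5000 3.0000 -3.0000]
Step 6: x=[4.6250 6.7500 6.2500 11.5000] v=[1.7500 5.0000 -7.5000 2.0000]
Step 7: x=[4.2500 6.6250 8.2500 10.2500] v=[-0.7500 -0.2500 4.0000 -2.5000]
Max displacement = 3.0000

Answer: 3.0000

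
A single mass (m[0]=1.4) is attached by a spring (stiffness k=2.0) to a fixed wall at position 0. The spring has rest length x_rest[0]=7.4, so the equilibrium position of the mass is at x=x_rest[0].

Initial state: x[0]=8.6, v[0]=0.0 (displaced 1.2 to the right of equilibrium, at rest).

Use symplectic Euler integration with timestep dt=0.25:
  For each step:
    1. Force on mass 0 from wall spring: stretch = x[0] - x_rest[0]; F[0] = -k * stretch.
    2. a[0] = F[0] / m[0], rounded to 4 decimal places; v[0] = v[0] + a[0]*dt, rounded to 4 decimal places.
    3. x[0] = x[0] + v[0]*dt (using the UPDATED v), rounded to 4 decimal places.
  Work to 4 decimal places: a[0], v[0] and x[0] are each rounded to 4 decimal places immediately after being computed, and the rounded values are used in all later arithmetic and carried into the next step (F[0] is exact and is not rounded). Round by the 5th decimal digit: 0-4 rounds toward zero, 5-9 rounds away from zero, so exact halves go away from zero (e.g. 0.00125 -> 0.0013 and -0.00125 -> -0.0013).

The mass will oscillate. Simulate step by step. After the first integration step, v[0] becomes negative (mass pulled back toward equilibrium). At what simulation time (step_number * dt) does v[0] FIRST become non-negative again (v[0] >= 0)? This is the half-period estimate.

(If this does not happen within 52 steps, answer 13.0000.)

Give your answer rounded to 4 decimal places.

Step 0: x=[8.6000] v=[0.0000]
Step 1: x=[8.4929] v=[-0.4286]
Step 2: x=[8.2882] v=[-0.8189]
Step 3: x=[8.0042] v=[-1.1361]
Step 4: x=[7.6662] v=[-1.3519]
Step 5: x=[7.3045] v=[-1.4470]
Step 6: x=[6.9513] v=[-1.4129]
Step 7: x=[6.6381] v=[-1.2527]
Step 8: x=[6.3930] v=[-0.9806]
Step 9: x=[6.2378] v=[-0.6210]
Step 10: x=[6.1863] v=[-0.2059]
Step 11: x=[6.2432] v=[0.2276]
First v>=0 after going negative at step 11, time=2.7500

Answer: 2.7500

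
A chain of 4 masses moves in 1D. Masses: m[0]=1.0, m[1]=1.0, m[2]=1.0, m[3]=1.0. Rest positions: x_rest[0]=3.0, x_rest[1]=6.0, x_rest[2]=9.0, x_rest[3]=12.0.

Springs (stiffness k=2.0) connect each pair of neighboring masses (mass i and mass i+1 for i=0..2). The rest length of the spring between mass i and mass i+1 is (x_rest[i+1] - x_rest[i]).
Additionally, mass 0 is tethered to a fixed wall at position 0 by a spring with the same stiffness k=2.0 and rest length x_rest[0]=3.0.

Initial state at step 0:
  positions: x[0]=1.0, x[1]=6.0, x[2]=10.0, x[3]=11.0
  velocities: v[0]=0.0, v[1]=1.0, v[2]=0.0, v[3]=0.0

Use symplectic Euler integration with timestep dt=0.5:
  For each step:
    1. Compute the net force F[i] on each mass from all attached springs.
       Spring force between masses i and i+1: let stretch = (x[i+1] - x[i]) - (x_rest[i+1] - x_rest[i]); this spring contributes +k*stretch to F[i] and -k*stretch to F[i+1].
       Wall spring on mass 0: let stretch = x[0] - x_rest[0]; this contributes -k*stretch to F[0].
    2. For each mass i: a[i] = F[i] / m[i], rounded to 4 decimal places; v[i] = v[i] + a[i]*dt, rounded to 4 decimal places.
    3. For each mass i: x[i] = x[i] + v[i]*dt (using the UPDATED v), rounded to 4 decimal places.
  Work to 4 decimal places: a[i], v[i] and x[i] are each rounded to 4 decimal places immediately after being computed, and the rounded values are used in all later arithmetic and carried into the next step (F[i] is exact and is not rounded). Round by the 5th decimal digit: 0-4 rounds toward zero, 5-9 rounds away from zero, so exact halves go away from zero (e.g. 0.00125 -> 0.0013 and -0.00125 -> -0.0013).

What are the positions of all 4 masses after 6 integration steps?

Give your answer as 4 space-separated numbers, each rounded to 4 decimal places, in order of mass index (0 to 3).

Answer: 2.1407 6.5157 10.1094 12.3438

Derivation:
Step 0: x=[1.0000 6.0000 10.0000 11.0000] v=[0.0000 1.0000 0.0000 0.0000]
Step 1: x=[3.0000 6.0000 8.5000 12.0000] v=[4.0000 0.0000 -3.0000 2.0000]
Step 2: x=[5.0000 5.7500 7.5000 12.7500] v=[4.0000 -0.5000 -2.0000 1.5000]
Step 3: x=[4.8750 6.0000 8.2500 12.3750] v=[-0.2500 0.5000 1.5000 -0.7500]
Step 4: x=[2.8750 6.8125 9.9375 11.4375] v=[-4.0000 1.6250 3.3750 -1.8750]
Step 5: x=[1.4063 7.2188 10.8125 11.2500] v=[-2.9375 0.8125 1.7500 -0.3750]
Step 6: x=[2.1407 6.5157 10.1094 12.3438] v=[1.4687 -1.4063 -1.4062 2.1875]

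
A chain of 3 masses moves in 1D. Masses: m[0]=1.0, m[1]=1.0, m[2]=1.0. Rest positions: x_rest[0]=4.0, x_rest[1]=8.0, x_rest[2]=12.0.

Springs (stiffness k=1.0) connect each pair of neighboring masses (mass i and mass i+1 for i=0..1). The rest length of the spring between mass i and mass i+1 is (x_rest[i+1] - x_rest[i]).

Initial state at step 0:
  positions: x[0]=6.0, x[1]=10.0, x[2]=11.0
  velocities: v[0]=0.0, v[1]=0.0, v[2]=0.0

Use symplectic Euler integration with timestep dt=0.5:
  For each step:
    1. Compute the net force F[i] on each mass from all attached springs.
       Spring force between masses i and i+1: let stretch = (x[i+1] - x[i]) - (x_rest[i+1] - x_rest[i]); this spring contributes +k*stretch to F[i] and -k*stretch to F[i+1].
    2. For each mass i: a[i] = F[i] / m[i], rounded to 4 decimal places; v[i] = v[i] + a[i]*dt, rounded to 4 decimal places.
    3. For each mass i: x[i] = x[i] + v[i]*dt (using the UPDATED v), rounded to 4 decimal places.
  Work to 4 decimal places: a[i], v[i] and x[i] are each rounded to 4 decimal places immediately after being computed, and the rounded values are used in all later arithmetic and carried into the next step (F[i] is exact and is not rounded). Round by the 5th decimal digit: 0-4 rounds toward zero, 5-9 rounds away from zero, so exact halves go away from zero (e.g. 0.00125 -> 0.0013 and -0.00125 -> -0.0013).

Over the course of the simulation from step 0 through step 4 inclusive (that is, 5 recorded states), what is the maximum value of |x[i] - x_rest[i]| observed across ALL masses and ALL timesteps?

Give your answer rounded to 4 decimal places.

Step 0: x=[6.0000 10.0000 11.0000] v=[0.0000 0.0000 0.0000]
Step 1: x=[6.0000 9.2500 11.7500] v=[0.0000 -1.5000 1.5000]
Step 2: x=[5.8125 8.3125 12.8750] v=[-0.3750 -1.8750 2.2500]
Step 3: x=[5.2500 7.8906 13.8594] v=[-1.1250 -0.8438 1.9688]
Step 4: x=[4.3477 8.3008 14.3516] v=[-1.8047 0.8203 0.9844]
Max displacement = 2.3516

Answer: 2.3516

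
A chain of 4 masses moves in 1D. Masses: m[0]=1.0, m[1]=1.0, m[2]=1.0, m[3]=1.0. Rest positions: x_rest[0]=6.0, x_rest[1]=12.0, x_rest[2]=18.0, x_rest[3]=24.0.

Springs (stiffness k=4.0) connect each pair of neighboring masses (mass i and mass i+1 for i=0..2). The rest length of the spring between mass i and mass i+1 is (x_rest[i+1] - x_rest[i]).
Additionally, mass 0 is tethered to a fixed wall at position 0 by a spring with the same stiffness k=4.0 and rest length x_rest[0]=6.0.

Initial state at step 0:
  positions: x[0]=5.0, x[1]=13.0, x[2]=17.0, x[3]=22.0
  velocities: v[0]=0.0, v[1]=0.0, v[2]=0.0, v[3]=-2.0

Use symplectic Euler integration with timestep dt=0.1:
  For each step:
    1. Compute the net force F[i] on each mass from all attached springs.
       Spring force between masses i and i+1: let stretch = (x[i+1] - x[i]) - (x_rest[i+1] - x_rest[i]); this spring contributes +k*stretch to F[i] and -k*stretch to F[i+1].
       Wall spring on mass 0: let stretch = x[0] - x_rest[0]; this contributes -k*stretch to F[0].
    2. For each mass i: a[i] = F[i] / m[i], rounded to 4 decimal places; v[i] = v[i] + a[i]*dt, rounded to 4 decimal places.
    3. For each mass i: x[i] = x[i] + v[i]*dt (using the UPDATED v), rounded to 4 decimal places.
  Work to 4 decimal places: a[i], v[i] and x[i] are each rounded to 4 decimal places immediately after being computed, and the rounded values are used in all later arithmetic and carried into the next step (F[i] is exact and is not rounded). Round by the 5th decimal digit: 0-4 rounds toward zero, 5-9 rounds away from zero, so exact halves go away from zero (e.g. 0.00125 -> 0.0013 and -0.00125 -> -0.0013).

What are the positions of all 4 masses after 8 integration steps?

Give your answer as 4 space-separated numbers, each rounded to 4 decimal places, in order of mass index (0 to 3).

Step 0: x=[5.0000 13.0000 17.0000 22.0000] v=[0.0000 0.0000 0.0000 -2.0000]
Step 1: x=[5.1200 12.8400 17.0400 21.8400] v=[1.2000 -1.6000 0.4000 -1.6000]
Step 2: x=[5.3440 12.5392 17.1040 21.7280] v=[2.2400 -3.0080 0.6400 -1.1200]
Step 3: x=[5.6421 12.1332 17.1704 21.6710] v=[2.9805 -4.0602 0.6637 -0.5696]
Step 4: x=[5.9741 11.6690 17.2153 21.6740] v=[3.3201 -4.6418 0.4491 0.0302]
Step 5: x=[6.2949 11.1989 17.2167 21.7387] v=[3.2084 -4.7012 0.0141 0.6467]
Step 6: x=[6.5601 10.7733 17.1583 21.8625] v=[2.6520 -4.2557 -0.5842 1.2379]
Step 7: x=[6.7314 10.4346 17.0327 22.0381] v=[1.7132 -3.3870 -1.2565 1.7562]
Step 8: x=[6.7816 10.2117 16.8433 22.2535] v=[0.5019 -2.2290 -1.8936 2.1540]

Answer: 6.7816 10.2117 16.8433 22.2535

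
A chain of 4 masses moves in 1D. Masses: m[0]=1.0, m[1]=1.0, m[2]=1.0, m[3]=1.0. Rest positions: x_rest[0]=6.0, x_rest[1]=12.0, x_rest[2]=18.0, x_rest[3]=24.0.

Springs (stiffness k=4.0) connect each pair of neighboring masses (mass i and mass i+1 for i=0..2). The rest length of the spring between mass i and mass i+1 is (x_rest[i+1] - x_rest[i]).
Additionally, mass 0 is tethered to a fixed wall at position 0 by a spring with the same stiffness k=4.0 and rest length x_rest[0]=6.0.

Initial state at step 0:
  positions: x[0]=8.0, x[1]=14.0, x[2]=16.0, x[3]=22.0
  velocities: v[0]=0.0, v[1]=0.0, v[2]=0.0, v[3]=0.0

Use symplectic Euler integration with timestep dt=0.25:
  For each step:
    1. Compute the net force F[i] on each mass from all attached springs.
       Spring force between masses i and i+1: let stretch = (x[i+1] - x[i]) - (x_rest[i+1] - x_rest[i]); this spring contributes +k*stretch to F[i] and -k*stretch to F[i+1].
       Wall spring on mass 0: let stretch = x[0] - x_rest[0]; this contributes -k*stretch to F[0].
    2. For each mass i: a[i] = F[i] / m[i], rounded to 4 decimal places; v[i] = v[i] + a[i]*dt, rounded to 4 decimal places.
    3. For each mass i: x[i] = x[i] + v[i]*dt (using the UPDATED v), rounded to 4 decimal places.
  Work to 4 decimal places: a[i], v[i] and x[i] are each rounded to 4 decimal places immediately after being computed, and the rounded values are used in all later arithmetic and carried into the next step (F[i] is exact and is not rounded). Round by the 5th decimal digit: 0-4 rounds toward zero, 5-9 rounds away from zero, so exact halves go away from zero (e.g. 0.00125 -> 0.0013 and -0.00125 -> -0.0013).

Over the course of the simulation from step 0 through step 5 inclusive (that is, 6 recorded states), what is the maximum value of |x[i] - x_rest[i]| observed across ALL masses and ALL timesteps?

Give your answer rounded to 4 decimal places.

Answer: 2.7422

Derivation:
Step 0: x=[8.0000 14.0000 16.0000 22.0000] v=[0.0000 0.0000 0.0000 0.0000]
Step 1: x=[7.5000 13.0000 17.0000 22.0000] v=[-2.0000 -4.0000 4.0000 0.0000]
Step 2: x=[6.5000 11.6250 18.2500 22.2500] v=[-4.0000 -5.5000 5.0000 1.0000]
Step 3: x=[5.1563 10.6250 18.8438 23.0000] v=[-5.3750 -4.0000 2.3750 3.0000]
Step 4: x=[3.8907 10.3125 18.4219 24.2110] v=[-5.0626 -1.2499 -1.6876 4.8438]
Step 5: x=[3.2578 10.4219 17.4199 25.4747] v=[-2.5315 0.4377 -4.0079 5.0547]
Max displacement = 2.7422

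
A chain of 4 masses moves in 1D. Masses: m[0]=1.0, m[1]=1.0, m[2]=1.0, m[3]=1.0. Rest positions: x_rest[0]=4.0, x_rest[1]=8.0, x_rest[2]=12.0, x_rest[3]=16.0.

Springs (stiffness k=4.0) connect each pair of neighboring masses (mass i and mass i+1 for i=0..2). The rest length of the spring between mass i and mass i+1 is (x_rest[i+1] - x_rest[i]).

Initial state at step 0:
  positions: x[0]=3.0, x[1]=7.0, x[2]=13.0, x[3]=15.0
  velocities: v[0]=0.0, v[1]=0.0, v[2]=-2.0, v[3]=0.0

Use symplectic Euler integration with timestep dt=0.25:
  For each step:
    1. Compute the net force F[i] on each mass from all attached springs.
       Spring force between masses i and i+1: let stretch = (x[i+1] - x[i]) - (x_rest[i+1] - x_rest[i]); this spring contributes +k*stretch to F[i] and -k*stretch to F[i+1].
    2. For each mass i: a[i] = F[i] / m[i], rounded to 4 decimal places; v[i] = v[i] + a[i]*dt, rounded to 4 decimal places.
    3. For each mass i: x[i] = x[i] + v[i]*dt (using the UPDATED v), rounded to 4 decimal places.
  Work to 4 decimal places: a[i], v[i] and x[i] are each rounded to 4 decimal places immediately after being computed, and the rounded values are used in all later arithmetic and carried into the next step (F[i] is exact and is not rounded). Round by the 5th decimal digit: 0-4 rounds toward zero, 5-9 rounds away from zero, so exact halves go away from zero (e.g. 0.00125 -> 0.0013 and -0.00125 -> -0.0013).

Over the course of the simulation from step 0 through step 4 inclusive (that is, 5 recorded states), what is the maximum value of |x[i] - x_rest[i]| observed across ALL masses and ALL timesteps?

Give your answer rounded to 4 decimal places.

Answer: 2.5312

Derivation:
Step 0: x=[3.0000 7.0000 13.0000 15.0000] v=[0.0000 0.0000 -2.0000 0.0000]
Step 1: x=[3.0000 7.5000 11.5000 15.5000] v=[0.0000 2.0000 -6.0000 2.0000]
Step 2: x=[3.1250 7.8750 10.0000 16.0000] v=[0.5000 1.5000 -6.0000 2.0000]
Step 3: x=[3.4375 7.5938 9.4688 16.0000] v=[1.2500 -1.1250 -2.1250 0.0000]
Step 4: x=[3.7891 6.7422 10.1016 15.3672] v=[1.4063 -3.4063 2.5312 -2.5312]
Max displacement = 2.5312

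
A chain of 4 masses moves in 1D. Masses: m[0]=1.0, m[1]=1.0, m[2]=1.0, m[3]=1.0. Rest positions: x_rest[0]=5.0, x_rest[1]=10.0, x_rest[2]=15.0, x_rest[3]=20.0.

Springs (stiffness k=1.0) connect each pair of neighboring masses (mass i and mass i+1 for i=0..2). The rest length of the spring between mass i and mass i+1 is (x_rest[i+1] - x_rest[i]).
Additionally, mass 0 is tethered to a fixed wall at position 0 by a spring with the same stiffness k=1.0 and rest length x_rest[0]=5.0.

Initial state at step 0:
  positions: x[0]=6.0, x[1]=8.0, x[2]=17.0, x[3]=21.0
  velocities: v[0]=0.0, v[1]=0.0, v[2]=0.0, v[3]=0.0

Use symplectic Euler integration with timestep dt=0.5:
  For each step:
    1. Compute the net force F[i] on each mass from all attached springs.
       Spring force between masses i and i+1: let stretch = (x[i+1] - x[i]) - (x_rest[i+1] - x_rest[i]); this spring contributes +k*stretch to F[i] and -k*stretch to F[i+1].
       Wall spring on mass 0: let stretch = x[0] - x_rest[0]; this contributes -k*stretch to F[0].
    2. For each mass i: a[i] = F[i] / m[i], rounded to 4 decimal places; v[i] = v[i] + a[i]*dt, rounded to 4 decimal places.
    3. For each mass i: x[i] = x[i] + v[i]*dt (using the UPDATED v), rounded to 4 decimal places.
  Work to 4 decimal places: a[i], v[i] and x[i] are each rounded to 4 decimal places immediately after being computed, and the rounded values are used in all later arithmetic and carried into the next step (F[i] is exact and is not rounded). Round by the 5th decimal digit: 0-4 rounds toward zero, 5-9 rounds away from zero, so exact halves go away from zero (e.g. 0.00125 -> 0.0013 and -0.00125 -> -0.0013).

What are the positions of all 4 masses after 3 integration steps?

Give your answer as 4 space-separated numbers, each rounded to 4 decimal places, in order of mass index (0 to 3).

Answer: 3.8594 12.5469 14.1094 21.0000

Derivation:
Step 0: x=[6.0000 8.0000 17.0000 21.0000] v=[0.0000 0.0000 0.0000 0.0000]
Step 1: x=[5.0000 9.7500 15.7500 21.2500] v=[-2.0000 3.5000 -2.5000 0.5000]
Step 2: x=[3.9375 11.8125 14.3750 21.3750] v=[-2.1250 4.1250 -2.7500 0.2500]
Step 3: x=[3.8594 12.5469 14.1094 21.0000] v=[-0.1563 1.4688 -0.5313 -0.7500]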